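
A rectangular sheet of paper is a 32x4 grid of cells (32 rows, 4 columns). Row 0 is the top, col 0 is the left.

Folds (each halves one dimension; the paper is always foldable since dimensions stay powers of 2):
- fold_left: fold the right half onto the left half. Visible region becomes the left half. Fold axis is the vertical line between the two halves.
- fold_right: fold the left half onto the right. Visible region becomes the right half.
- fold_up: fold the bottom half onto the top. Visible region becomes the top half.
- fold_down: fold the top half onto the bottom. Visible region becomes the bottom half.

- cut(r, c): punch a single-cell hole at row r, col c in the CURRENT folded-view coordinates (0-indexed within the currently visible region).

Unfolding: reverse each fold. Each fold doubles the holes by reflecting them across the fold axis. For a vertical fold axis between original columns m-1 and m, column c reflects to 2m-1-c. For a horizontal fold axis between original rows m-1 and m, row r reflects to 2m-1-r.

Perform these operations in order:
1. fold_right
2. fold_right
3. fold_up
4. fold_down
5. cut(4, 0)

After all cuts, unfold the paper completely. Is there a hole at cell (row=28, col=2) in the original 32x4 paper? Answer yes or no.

Answer: yes

Derivation:
Op 1 fold_right: fold axis v@2; visible region now rows[0,32) x cols[2,4) = 32x2
Op 2 fold_right: fold axis v@3; visible region now rows[0,32) x cols[3,4) = 32x1
Op 3 fold_up: fold axis h@16; visible region now rows[0,16) x cols[3,4) = 16x1
Op 4 fold_down: fold axis h@8; visible region now rows[8,16) x cols[3,4) = 8x1
Op 5 cut(4, 0): punch at orig (12,3); cuts so far [(12, 3)]; region rows[8,16) x cols[3,4) = 8x1
Unfold 1 (reflect across h@8): 2 holes -> [(3, 3), (12, 3)]
Unfold 2 (reflect across h@16): 4 holes -> [(3, 3), (12, 3), (19, 3), (28, 3)]
Unfold 3 (reflect across v@3): 8 holes -> [(3, 2), (3, 3), (12, 2), (12, 3), (19, 2), (19, 3), (28, 2), (28, 3)]
Unfold 4 (reflect across v@2): 16 holes -> [(3, 0), (3, 1), (3, 2), (3, 3), (12, 0), (12, 1), (12, 2), (12, 3), (19, 0), (19, 1), (19, 2), (19, 3), (28, 0), (28, 1), (28, 2), (28, 3)]
Holes: [(3, 0), (3, 1), (3, 2), (3, 3), (12, 0), (12, 1), (12, 2), (12, 3), (19, 0), (19, 1), (19, 2), (19, 3), (28, 0), (28, 1), (28, 2), (28, 3)]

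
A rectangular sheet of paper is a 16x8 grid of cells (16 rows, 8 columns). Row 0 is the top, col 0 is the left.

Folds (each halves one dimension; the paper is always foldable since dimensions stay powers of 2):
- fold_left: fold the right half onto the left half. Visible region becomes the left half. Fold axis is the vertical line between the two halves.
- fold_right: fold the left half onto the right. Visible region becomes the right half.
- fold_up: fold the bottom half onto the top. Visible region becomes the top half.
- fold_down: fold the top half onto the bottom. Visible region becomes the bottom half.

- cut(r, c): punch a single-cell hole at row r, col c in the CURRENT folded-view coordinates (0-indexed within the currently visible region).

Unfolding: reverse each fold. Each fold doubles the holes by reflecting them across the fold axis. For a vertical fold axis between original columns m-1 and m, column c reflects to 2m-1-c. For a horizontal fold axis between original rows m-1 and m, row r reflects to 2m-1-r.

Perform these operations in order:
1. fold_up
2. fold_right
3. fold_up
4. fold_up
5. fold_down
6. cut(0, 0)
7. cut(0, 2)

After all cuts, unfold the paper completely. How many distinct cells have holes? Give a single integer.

Answer: 64

Derivation:
Op 1 fold_up: fold axis h@8; visible region now rows[0,8) x cols[0,8) = 8x8
Op 2 fold_right: fold axis v@4; visible region now rows[0,8) x cols[4,8) = 8x4
Op 3 fold_up: fold axis h@4; visible region now rows[0,4) x cols[4,8) = 4x4
Op 4 fold_up: fold axis h@2; visible region now rows[0,2) x cols[4,8) = 2x4
Op 5 fold_down: fold axis h@1; visible region now rows[1,2) x cols[4,8) = 1x4
Op 6 cut(0, 0): punch at orig (1,4); cuts so far [(1, 4)]; region rows[1,2) x cols[4,8) = 1x4
Op 7 cut(0, 2): punch at orig (1,6); cuts so far [(1, 4), (1, 6)]; region rows[1,2) x cols[4,8) = 1x4
Unfold 1 (reflect across h@1): 4 holes -> [(0, 4), (0, 6), (1, 4), (1, 6)]
Unfold 2 (reflect across h@2): 8 holes -> [(0, 4), (0, 6), (1, 4), (1, 6), (2, 4), (2, 6), (3, 4), (3, 6)]
Unfold 3 (reflect across h@4): 16 holes -> [(0, 4), (0, 6), (1, 4), (1, 6), (2, 4), (2, 6), (3, 4), (3, 6), (4, 4), (4, 6), (5, 4), (5, 6), (6, 4), (6, 6), (7, 4), (7, 6)]
Unfold 4 (reflect across v@4): 32 holes -> [(0, 1), (0, 3), (0, 4), (0, 6), (1, 1), (1, 3), (1, 4), (1, 6), (2, 1), (2, 3), (2, 4), (2, 6), (3, 1), (3, 3), (3, 4), (3, 6), (4, 1), (4, 3), (4, 4), (4, 6), (5, 1), (5, 3), (5, 4), (5, 6), (6, 1), (6, 3), (6, 4), (6, 6), (7, 1), (7, 3), (7, 4), (7, 6)]
Unfold 5 (reflect across h@8): 64 holes -> [(0, 1), (0, 3), (0, 4), (0, 6), (1, 1), (1, 3), (1, 4), (1, 6), (2, 1), (2, 3), (2, 4), (2, 6), (3, 1), (3, 3), (3, 4), (3, 6), (4, 1), (4, 3), (4, 4), (4, 6), (5, 1), (5, 3), (5, 4), (5, 6), (6, 1), (6, 3), (6, 4), (6, 6), (7, 1), (7, 3), (7, 4), (7, 6), (8, 1), (8, 3), (8, 4), (8, 6), (9, 1), (9, 3), (9, 4), (9, 6), (10, 1), (10, 3), (10, 4), (10, 6), (11, 1), (11, 3), (11, 4), (11, 6), (12, 1), (12, 3), (12, 4), (12, 6), (13, 1), (13, 3), (13, 4), (13, 6), (14, 1), (14, 3), (14, 4), (14, 6), (15, 1), (15, 3), (15, 4), (15, 6)]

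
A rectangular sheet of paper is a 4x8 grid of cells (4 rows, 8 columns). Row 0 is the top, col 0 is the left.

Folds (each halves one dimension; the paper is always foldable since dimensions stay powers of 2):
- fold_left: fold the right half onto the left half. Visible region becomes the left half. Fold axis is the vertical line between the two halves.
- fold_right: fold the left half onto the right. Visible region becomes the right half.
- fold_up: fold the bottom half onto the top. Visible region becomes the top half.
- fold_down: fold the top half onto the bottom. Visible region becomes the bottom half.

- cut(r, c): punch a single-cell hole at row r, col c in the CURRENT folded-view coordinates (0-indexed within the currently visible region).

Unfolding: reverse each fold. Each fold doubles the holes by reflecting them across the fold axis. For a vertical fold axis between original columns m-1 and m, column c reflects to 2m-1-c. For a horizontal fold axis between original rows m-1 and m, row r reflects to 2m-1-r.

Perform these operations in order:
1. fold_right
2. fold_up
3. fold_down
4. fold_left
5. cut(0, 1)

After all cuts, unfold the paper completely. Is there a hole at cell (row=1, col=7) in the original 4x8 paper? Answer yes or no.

Answer: no

Derivation:
Op 1 fold_right: fold axis v@4; visible region now rows[0,4) x cols[4,8) = 4x4
Op 2 fold_up: fold axis h@2; visible region now rows[0,2) x cols[4,8) = 2x4
Op 3 fold_down: fold axis h@1; visible region now rows[1,2) x cols[4,8) = 1x4
Op 4 fold_left: fold axis v@6; visible region now rows[1,2) x cols[4,6) = 1x2
Op 5 cut(0, 1): punch at orig (1,5); cuts so far [(1, 5)]; region rows[1,2) x cols[4,6) = 1x2
Unfold 1 (reflect across v@6): 2 holes -> [(1, 5), (1, 6)]
Unfold 2 (reflect across h@1): 4 holes -> [(0, 5), (0, 6), (1, 5), (1, 6)]
Unfold 3 (reflect across h@2): 8 holes -> [(0, 5), (0, 6), (1, 5), (1, 6), (2, 5), (2, 6), (3, 5), (3, 6)]
Unfold 4 (reflect across v@4): 16 holes -> [(0, 1), (0, 2), (0, 5), (0, 6), (1, 1), (1, 2), (1, 5), (1, 6), (2, 1), (2, 2), (2, 5), (2, 6), (3, 1), (3, 2), (3, 5), (3, 6)]
Holes: [(0, 1), (0, 2), (0, 5), (0, 6), (1, 1), (1, 2), (1, 5), (1, 6), (2, 1), (2, 2), (2, 5), (2, 6), (3, 1), (3, 2), (3, 5), (3, 6)]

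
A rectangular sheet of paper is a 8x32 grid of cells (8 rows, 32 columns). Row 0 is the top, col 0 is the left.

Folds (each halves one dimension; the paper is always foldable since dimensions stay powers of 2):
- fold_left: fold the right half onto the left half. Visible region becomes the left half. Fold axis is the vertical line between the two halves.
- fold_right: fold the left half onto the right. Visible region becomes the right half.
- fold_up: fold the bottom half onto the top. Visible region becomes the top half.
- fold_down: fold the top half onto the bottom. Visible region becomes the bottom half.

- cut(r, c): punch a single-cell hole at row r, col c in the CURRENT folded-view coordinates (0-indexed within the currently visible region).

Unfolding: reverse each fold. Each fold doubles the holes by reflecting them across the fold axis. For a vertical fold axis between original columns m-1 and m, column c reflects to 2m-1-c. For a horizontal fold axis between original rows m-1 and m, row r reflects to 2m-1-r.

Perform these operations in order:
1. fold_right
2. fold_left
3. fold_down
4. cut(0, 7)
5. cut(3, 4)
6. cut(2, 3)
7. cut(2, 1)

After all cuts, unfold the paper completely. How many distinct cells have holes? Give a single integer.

Op 1 fold_right: fold axis v@16; visible region now rows[0,8) x cols[16,32) = 8x16
Op 2 fold_left: fold axis v@24; visible region now rows[0,8) x cols[16,24) = 8x8
Op 3 fold_down: fold axis h@4; visible region now rows[4,8) x cols[16,24) = 4x8
Op 4 cut(0, 7): punch at orig (4,23); cuts so far [(4, 23)]; region rows[4,8) x cols[16,24) = 4x8
Op 5 cut(3, 4): punch at orig (7,20); cuts so far [(4, 23), (7, 20)]; region rows[4,8) x cols[16,24) = 4x8
Op 6 cut(2, 3): punch at orig (6,19); cuts so far [(4, 23), (6, 19), (7, 20)]; region rows[4,8) x cols[16,24) = 4x8
Op 7 cut(2, 1): punch at orig (6,17); cuts so far [(4, 23), (6, 17), (6, 19), (7, 20)]; region rows[4,8) x cols[16,24) = 4x8
Unfold 1 (reflect across h@4): 8 holes -> [(0, 20), (1, 17), (1, 19), (3, 23), (4, 23), (6, 17), (6, 19), (7, 20)]
Unfold 2 (reflect across v@24): 16 holes -> [(0, 20), (0, 27), (1, 17), (1, 19), (1, 28), (1, 30), (3, 23), (3, 24), (4, 23), (4, 24), (6, 17), (6, 19), (6, 28), (6, 30), (7, 20), (7, 27)]
Unfold 3 (reflect across v@16): 32 holes -> [(0, 4), (0, 11), (0, 20), (0, 27), (1, 1), (1, 3), (1, 12), (1, 14), (1, 17), (1, 19), (1, 28), (1, 30), (3, 7), (3, 8), (3, 23), (3, 24), (4, 7), (4, 8), (4, 23), (4, 24), (6, 1), (6, 3), (6, 12), (6, 14), (6, 17), (6, 19), (6, 28), (6, 30), (7, 4), (7, 11), (7, 20), (7, 27)]

Answer: 32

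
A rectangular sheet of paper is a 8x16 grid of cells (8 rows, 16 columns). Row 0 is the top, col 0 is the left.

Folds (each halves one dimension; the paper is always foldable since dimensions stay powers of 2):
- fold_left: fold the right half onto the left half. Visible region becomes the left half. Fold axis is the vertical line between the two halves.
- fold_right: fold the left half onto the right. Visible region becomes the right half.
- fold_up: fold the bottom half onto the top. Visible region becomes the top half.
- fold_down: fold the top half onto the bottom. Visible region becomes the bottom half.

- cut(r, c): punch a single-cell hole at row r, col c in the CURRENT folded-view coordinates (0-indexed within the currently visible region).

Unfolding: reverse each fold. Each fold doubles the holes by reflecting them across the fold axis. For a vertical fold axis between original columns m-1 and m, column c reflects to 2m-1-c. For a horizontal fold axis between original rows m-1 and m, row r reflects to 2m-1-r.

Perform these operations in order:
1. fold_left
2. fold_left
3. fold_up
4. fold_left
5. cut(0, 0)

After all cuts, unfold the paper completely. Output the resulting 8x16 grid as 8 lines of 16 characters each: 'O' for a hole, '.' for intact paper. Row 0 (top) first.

Answer: O..OO..OO..OO..O
................
................
................
................
................
................
O..OO..OO..OO..O

Derivation:
Op 1 fold_left: fold axis v@8; visible region now rows[0,8) x cols[0,8) = 8x8
Op 2 fold_left: fold axis v@4; visible region now rows[0,8) x cols[0,4) = 8x4
Op 3 fold_up: fold axis h@4; visible region now rows[0,4) x cols[0,4) = 4x4
Op 4 fold_left: fold axis v@2; visible region now rows[0,4) x cols[0,2) = 4x2
Op 5 cut(0, 0): punch at orig (0,0); cuts so far [(0, 0)]; region rows[0,4) x cols[0,2) = 4x2
Unfold 1 (reflect across v@2): 2 holes -> [(0, 0), (0, 3)]
Unfold 2 (reflect across h@4): 4 holes -> [(0, 0), (0, 3), (7, 0), (7, 3)]
Unfold 3 (reflect across v@4): 8 holes -> [(0, 0), (0, 3), (0, 4), (0, 7), (7, 0), (7, 3), (7, 4), (7, 7)]
Unfold 4 (reflect across v@8): 16 holes -> [(0, 0), (0, 3), (0, 4), (0, 7), (0, 8), (0, 11), (0, 12), (0, 15), (7, 0), (7, 3), (7, 4), (7, 7), (7, 8), (7, 11), (7, 12), (7, 15)]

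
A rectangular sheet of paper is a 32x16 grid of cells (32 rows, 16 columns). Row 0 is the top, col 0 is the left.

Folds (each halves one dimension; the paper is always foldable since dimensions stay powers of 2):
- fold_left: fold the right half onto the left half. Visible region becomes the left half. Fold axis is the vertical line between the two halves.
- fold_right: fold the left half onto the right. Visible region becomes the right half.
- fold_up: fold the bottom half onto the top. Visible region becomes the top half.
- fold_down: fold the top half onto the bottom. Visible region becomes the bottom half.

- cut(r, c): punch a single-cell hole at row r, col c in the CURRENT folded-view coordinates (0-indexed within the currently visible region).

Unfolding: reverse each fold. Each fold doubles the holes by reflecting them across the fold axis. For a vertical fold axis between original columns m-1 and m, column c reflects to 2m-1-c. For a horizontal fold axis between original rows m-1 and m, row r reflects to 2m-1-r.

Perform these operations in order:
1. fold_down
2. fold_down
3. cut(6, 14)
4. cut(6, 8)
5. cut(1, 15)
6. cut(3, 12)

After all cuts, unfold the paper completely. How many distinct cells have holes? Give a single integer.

Op 1 fold_down: fold axis h@16; visible region now rows[16,32) x cols[0,16) = 16x16
Op 2 fold_down: fold axis h@24; visible region now rows[24,32) x cols[0,16) = 8x16
Op 3 cut(6, 14): punch at orig (30,14); cuts so far [(30, 14)]; region rows[24,32) x cols[0,16) = 8x16
Op 4 cut(6, 8): punch at orig (30,8); cuts so far [(30, 8), (30, 14)]; region rows[24,32) x cols[0,16) = 8x16
Op 5 cut(1, 15): punch at orig (25,15); cuts so far [(25, 15), (30, 8), (30, 14)]; region rows[24,32) x cols[0,16) = 8x16
Op 6 cut(3, 12): punch at orig (27,12); cuts so far [(25, 15), (27, 12), (30, 8), (30, 14)]; region rows[24,32) x cols[0,16) = 8x16
Unfold 1 (reflect across h@24): 8 holes -> [(17, 8), (17, 14), (20, 12), (22, 15), (25, 15), (27, 12), (30, 8), (30, 14)]
Unfold 2 (reflect across h@16): 16 holes -> [(1, 8), (1, 14), (4, 12), (6, 15), (9, 15), (11, 12), (14, 8), (14, 14), (17, 8), (17, 14), (20, 12), (22, 15), (25, 15), (27, 12), (30, 8), (30, 14)]

Answer: 16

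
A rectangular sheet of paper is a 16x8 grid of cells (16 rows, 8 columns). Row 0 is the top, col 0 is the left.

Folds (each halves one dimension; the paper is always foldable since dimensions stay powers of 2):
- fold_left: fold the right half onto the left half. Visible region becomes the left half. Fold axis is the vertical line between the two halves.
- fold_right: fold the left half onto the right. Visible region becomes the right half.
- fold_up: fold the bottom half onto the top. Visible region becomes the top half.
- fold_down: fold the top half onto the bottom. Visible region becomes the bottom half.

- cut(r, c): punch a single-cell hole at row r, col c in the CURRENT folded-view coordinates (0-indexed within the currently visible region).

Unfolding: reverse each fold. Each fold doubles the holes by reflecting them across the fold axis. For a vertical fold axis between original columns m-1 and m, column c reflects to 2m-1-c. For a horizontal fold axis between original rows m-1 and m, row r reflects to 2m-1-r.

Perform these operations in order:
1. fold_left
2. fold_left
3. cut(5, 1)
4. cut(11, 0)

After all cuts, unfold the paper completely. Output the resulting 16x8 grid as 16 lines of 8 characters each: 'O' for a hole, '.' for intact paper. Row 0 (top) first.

Op 1 fold_left: fold axis v@4; visible region now rows[0,16) x cols[0,4) = 16x4
Op 2 fold_left: fold axis v@2; visible region now rows[0,16) x cols[0,2) = 16x2
Op 3 cut(5, 1): punch at orig (5,1); cuts so far [(5, 1)]; region rows[0,16) x cols[0,2) = 16x2
Op 4 cut(11, 0): punch at orig (11,0); cuts so far [(5, 1), (11, 0)]; region rows[0,16) x cols[0,2) = 16x2
Unfold 1 (reflect across v@2): 4 holes -> [(5, 1), (5, 2), (11, 0), (11, 3)]
Unfold 2 (reflect across v@4): 8 holes -> [(5, 1), (5, 2), (5, 5), (5, 6), (11, 0), (11, 3), (11, 4), (11, 7)]

Answer: ........
........
........
........
........
.OO..OO.
........
........
........
........
........
O..OO..O
........
........
........
........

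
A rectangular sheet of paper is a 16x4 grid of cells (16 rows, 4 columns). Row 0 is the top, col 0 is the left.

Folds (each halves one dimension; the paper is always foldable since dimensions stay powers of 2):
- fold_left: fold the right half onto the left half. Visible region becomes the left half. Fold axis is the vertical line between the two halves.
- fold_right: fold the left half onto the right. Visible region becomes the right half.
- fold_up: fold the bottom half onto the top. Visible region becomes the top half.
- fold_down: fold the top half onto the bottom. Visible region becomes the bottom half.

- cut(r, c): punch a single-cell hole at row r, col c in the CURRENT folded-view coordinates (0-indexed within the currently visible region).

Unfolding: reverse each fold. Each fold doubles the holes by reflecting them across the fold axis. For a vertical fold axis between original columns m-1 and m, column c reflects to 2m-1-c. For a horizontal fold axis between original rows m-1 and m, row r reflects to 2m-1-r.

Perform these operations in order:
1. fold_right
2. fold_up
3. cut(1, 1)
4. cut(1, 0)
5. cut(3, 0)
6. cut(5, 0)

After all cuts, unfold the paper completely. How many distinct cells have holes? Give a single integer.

Op 1 fold_right: fold axis v@2; visible region now rows[0,16) x cols[2,4) = 16x2
Op 2 fold_up: fold axis h@8; visible region now rows[0,8) x cols[2,4) = 8x2
Op 3 cut(1, 1): punch at orig (1,3); cuts so far [(1, 3)]; region rows[0,8) x cols[2,4) = 8x2
Op 4 cut(1, 0): punch at orig (1,2); cuts so far [(1, 2), (1, 3)]; region rows[0,8) x cols[2,4) = 8x2
Op 5 cut(3, 0): punch at orig (3,2); cuts so far [(1, 2), (1, 3), (3, 2)]; region rows[0,8) x cols[2,4) = 8x2
Op 6 cut(5, 0): punch at orig (5,2); cuts so far [(1, 2), (1, 3), (3, 2), (5, 2)]; region rows[0,8) x cols[2,4) = 8x2
Unfold 1 (reflect across h@8): 8 holes -> [(1, 2), (1, 3), (3, 2), (5, 2), (10, 2), (12, 2), (14, 2), (14, 3)]
Unfold 2 (reflect across v@2): 16 holes -> [(1, 0), (1, 1), (1, 2), (1, 3), (3, 1), (3, 2), (5, 1), (5, 2), (10, 1), (10, 2), (12, 1), (12, 2), (14, 0), (14, 1), (14, 2), (14, 3)]

Answer: 16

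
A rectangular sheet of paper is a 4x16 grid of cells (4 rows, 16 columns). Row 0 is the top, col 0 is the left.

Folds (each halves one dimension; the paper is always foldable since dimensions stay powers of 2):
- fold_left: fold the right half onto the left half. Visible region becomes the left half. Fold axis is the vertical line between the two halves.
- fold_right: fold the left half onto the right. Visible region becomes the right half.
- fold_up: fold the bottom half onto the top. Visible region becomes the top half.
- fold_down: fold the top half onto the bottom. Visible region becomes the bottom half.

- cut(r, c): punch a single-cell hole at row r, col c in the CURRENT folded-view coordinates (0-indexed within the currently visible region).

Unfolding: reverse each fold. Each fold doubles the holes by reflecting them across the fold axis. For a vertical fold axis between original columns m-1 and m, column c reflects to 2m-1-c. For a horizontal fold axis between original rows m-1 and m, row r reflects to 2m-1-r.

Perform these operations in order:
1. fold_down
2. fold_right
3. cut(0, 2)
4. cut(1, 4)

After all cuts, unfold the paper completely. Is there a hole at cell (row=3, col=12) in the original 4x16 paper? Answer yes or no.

Answer: yes

Derivation:
Op 1 fold_down: fold axis h@2; visible region now rows[2,4) x cols[0,16) = 2x16
Op 2 fold_right: fold axis v@8; visible region now rows[2,4) x cols[8,16) = 2x8
Op 3 cut(0, 2): punch at orig (2,10); cuts so far [(2, 10)]; region rows[2,4) x cols[8,16) = 2x8
Op 4 cut(1, 4): punch at orig (3,12); cuts so far [(2, 10), (3, 12)]; region rows[2,4) x cols[8,16) = 2x8
Unfold 1 (reflect across v@8): 4 holes -> [(2, 5), (2, 10), (3, 3), (3, 12)]
Unfold 2 (reflect across h@2): 8 holes -> [(0, 3), (0, 12), (1, 5), (1, 10), (2, 5), (2, 10), (3, 3), (3, 12)]
Holes: [(0, 3), (0, 12), (1, 5), (1, 10), (2, 5), (2, 10), (3, 3), (3, 12)]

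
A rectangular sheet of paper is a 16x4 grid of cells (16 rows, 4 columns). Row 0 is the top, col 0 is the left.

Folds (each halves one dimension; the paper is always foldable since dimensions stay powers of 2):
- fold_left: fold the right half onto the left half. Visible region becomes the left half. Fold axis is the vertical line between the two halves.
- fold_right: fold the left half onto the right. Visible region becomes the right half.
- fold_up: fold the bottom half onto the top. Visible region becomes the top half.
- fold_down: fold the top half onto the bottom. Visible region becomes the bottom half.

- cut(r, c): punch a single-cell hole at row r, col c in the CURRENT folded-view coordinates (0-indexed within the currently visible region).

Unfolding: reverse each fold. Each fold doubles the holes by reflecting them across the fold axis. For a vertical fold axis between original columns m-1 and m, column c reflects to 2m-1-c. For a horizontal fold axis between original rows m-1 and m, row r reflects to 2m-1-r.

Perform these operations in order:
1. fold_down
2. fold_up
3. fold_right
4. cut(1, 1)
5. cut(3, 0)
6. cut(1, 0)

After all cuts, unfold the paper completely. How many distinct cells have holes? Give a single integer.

Answer: 24

Derivation:
Op 1 fold_down: fold axis h@8; visible region now rows[8,16) x cols[0,4) = 8x4
Op 2 fold_up: fold axis h@12; visible region now rows[8,12) x cols[0,4) = 4x4
Op 3 fold_right: fold axis v@2; visible region now rows[8,12) x cols[2,4) = 4x2
Op 4 cut(1, 1): punch at orig (9,3); cuts so far [(9, 3)]; region rows[8,12) x cols[2,4) = 4x2
Op 5 cut(3, 0): punch at orig (11,2); cuts so far [(9, 3), (11, 2)]; region rows[8,12) x cols[2,4) = 4x2
Op 6 cut(1, 0): punch at orig (9,2); cuts so far [(9, 2), (9, 3), (11, 2)]; region rows[8,12) x cols[2,4) = 4x2
Unfold 1 (reflect across v@2): 6 holes -> [(9, 0), (9, 1), (9, 2), (9, 3), (11, 1), (11, 2)]
Unfold 2 (reflect across h@12): 12 holes -> [(9, 0), (9, 1), (9, 2), (9, 3), (11, 1), (11, 2), (12, 1), (12, 2), (14, 0), (14, 1), (14, 2), (14, 3)]
Unfold 3 (reflect across h@8): 24 holes -> [(1, 0), (1, 1), (1, 2), (1, 3), (3, 1), (3, 2), (4, 1), (4, 2), (6, 0), (6, 1), (6, 2), (6, 3), (9, 0), (9, 1), (9, 2), (9, 3), (11, 1), (11, 2), (12, 1), (12, 2), (14, 0), (14, 1), (14, 2), (14, 3)]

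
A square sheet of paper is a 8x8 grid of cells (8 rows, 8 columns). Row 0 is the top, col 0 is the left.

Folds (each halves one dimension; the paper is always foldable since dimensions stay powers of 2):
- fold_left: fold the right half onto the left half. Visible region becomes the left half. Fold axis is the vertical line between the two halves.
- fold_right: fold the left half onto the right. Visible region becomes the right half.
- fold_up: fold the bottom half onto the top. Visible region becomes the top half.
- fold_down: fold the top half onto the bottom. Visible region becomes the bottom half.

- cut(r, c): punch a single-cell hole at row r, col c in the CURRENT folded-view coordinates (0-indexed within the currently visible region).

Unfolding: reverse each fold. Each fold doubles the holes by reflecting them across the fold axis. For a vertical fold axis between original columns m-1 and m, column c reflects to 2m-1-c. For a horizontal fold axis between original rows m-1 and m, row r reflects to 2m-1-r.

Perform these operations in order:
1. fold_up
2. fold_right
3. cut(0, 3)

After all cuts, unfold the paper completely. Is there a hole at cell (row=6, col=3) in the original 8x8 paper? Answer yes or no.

Op 1 fold_up: fold axis h@4; visible region now rows[0,4) x cols[0,8) = 4x8
Op 2 fold_right: fold axis v@4; visible region now rows[0,4) x cols[4,8) = 4x4
Op 3 cut(0, 3): punch at orig (0,7); cuts so far [(0, 7)]; region rows[0,4) x cols[4,8) = 4x4
Unfold 1 (reflect across v@4): 2 holes -> [(0, 0), (0, 7)]
Unfold 2 (reflect across h@4): 4 holes -> [(0, 0), (0, 7), (7, 0), (7, 7)]
Holes: [(0, 0), (0, 7), (7, 0), (7, 7)]

Answer: no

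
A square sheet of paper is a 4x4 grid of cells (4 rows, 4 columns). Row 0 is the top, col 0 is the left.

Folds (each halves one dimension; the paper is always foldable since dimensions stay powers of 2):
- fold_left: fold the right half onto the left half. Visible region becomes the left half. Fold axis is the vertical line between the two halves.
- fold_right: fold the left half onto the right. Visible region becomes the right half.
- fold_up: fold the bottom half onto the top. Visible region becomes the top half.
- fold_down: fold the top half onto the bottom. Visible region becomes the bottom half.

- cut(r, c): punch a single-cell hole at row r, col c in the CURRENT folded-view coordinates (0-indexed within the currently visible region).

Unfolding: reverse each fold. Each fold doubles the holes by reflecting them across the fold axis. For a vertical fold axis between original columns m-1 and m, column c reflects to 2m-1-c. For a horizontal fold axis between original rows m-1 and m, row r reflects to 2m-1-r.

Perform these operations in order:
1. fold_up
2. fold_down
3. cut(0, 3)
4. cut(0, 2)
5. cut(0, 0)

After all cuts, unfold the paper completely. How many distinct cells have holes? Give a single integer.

Answer: 12

Derivation:
Op 1 fold_up: fold axis h@2; visible region now rows[0,2) x cols[0,4) = 2x4
Op 2 fold_down: fold axis h@1; visible region now rows[1,2) x cols[0,4) = 1x4
Op 3 cut(0, 3): punch at orig (1,3); cuts so far [(1, 3)]; region rows[1,2) x cols[0,4) = 1x4
Op 4 cut(0, 2): punch at orig (1,2); cuts so far [(1, 2), (1, 3)]; region rows[1,2) x cols[0,4) = 1x4
Op 5 cut(0, 0): punch at orig (1,0); cuts so far [(1, 0), (1, 2), (1, 3)]; region rows[1,2) x cols[0,4) = 1x4
Unfold 1 (reflect across h@1): 6 holes -> [(0, 0), (0, 2), (0, 3), (1, 0), (1, 2), (1, 3)]
Unfold 2 (reflect across h@2): 12 holes -> [(0, 0), (0, 2), (0, 3), (1, 0), (1, 2), (1, 3), (2, 0), (2, 2), (2, 3), (3, 0), (3, 2), (3, 3)]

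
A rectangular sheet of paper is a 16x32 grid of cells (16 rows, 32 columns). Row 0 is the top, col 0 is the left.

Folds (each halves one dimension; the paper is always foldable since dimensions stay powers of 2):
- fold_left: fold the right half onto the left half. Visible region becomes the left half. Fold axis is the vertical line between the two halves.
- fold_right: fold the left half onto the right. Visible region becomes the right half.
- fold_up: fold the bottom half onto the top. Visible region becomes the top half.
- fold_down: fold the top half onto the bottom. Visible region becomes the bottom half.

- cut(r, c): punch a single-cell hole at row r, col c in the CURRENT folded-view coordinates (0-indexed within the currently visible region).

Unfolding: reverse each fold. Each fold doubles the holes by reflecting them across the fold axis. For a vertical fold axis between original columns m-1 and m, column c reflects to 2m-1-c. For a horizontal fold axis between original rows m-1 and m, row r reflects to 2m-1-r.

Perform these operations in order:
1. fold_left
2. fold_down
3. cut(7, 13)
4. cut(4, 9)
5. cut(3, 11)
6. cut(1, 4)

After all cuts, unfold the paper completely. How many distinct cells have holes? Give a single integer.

Op 1 fold_left: fold axis v@16; visible region now rows[0,16) x cols[0,16) = 16x16
Op 2 fold_down: fold axis h@8; visible region now rows[8,16) x cols[0,16) = 8x16
Op 3 cut(7, 13): punch at orig (15,13); cuts so far [(15, 13)]; region rows[8,16) x cols[0,16) = 8x16
Op 4 cut(4, 9): punch at orig (12,9); cuts so far [(12, 9), (15, 13)]; region rows[8,16) x cols[0,16) = 8x16
Op 5 cut(3, 11): punch at orig (11,11); cuts so far [(11, 11), (12, 9), (15, 13)]; region rows[8,16) x cols[0,16) = 8x16
Op 6 cut(1, 4): punch at orig (9,4); cuts so far [(9, 4), (11, 11), (12, 9), (15, 13)]; region rows[8,16) x cols[0,16) = 8x16
Unfold 1 (reflect across h@8): 8 holes -> [(0, 13), (3, 9), (4, 11), (6, 4), (9, 4), (11, 11), (12, 9), (15, 13)]
Unfold 2 (reflect across v@16): 16 holes -> [(0, 13), (0, 18), (3, 9), (3, 22), (4, 11), (4, 20), (6, 4), (6, 27), (9, 4), (9, 27), (11, 11), (11, 20), (12, 9), (12, 22), (15, 13), (15, 18)]

Answer: 16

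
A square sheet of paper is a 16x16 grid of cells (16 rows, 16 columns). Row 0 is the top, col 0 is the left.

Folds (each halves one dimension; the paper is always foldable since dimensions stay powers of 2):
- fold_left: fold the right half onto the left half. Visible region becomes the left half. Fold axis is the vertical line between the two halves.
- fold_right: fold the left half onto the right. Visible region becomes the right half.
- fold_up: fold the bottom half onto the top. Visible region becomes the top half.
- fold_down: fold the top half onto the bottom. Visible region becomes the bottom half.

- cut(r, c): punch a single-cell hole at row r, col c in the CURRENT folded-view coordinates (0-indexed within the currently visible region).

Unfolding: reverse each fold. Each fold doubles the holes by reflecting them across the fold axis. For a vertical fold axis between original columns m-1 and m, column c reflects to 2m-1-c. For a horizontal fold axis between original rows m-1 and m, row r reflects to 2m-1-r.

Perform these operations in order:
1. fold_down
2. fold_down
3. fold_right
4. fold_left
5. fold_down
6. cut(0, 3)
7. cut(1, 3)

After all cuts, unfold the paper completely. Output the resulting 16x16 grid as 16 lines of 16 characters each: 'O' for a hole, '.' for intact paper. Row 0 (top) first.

Op 1 fold_down: fold axis h@8; visible region now rows[8,16) x cols[0,16) = 8x16
Op 2 fold_down: fold axis h@12; visible region now rows[12,16) x cols[0,16) = 4x16
Op 3 fold_right: fold axis v@8; visible region now rows[12,16) x cols[8,16) = 4x8
Op 4 fold_left: fold axis v@12; visible region now rows[12,16) x cols[8,12) = 4x4
Op 5 fold_down: fold axis h@14; visible region now rows[14,16) x cols[8,12) = 2x4
Op 6 cut(0, 3): punch at orig (14,11); cuts so far [(14, 11)]; region rows[14,16) x cols[8,12) = 2x4
Op 7 cut(1, 3): punch at orig (15,11); cuts so far [(14, 11), (15, 11)]; region rows[14,16) x cols[8,12) = 2x4
Unfold 1 (reflect across h@14): 4 holes -> [(12, 11), (13, 11), (14, 11), (15, 11)]
Unfold 2 (reflect across v@12): 8 holes -> [(12, 11), (12, 12), (13, 11), (13, 12), (14, 11), (14, 12), (15, 11), (15, 12)]
Unfold 3 (reflect across v@8): 16 holes -> [(12, 3), (12, 4), (12, 11), (12, 12), (13, 3), (13, 4), (13, 11), (13, 12), (14, 3), (14, 4), (14, 11), (14, 12), (15, 3), (15, 4), (15, 11), (15, 12)]
Unfold 4 (reflect across h@12): 32 holes -> [(8, 3), (8, 4), (8, 11), (8, 12), (9, 3), (9, 4), (9, 11), (9, 12), (10, 3), (10, 4), (10, 11), (10, 12), (11, 3), (11, 4), (11, 11), (11, 12), (12, 3), (12, 4), (12, 11), (12, 12), (13, 3), (13, 4), (13, 11), (13, 12), (14, 3), (14, 4), (14, 11), (14, 12), (15, 3), (15, 4), (15, 11), (15, 12)]
Unfold 5 (reflect across h@8): 64 holes -> [(0, 3), (0, 4), (0, 11), (0, 12), (1, 3), (1, 4), (1, 11), (1, 12), (2, 3), (2, 4), (2, 11), (2, 12), (3, 3), (3, 4), (3, 11), (3, 12), (4, 3), (4, 4), (4, 11), (4, 12), (5, 3), (5, 4), (5, 11), (5, 12), (6, 3), (6, 4), (6, 11), (6, 12), (7, 3), (7, 4), (7, 11), (7, 12), (8, 3), (8, 4), (8, 11), (8, 12), (9, 3), (9, 4), (9, 11), (9, 12), (10, 3), (10, 4), (10, 11), (10, 12), (11, 3), (11, 4), (11, 11), (11, 12), (12, 3), (12, 4), (12, 11), (12, 12), (13, 3), (13, 4), (13, 11), (13, 12), (14, 3), (14, 4), (14, 11), (14, 12), (15, 3), (15, 4), (15, 11), (15, 12)]

Answer: ...OO......OO...
...OO......OO...
...OO......OO...
...OO......OO...
...OO......OO...
...OO......OO...
...OO......OO...
...OO......OO...
...OO......OO...
...OO......OO...
...OO......OO...
...OO......OO...
...OO......OO...
...OO......OO...
...OO......OO...
...OO......OO...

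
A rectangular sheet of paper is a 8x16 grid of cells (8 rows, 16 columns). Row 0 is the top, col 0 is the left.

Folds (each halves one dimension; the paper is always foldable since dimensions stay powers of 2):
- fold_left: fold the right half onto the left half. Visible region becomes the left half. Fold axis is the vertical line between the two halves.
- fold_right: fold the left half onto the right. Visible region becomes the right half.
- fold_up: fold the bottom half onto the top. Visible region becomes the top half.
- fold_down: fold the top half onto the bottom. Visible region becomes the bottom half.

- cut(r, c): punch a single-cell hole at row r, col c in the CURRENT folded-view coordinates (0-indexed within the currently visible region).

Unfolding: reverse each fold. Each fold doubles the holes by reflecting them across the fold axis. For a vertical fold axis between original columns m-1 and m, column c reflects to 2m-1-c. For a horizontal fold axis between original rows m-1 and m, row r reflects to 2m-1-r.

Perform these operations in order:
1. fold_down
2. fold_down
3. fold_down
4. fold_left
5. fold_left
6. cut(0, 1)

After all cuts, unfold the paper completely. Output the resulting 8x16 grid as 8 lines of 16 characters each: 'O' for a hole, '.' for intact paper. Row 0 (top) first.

Answer: .O....O..O....O.
.O....O..O....O.
.O....O..O....O.
.O....O..O....O.
.O....O..O....O.
.O....O..O....O.
.O....O..O....O.
.O....O..O....O.

Derivation:
Op 1 fold_down: fold axis h@4; visible region now rows[4,8) x cols[0,16) = 4x16
Op 2 fold_down: fold axis h@6; visible region now rows[6,8) x cols[0,16) = 2x16
Op 3 fold_down: fold axis h@7; visible region now rows[7,8) x cols[0,16) = 1x16
Op 4 fold_left: fold axis v@8; visible region now rows[7,8) x cols[0,8) = 1x8
Op 5 fold_left: fold axis v@4; visible region now rows[7,8) x cols[0,4) = 1x4
Op 6 cut(0, 1): punch at orig (7,1); cuts so far [(7, 1)]; region rows[7,8) x cols[0,4) = 1x4
Unfold 1 (reflect across v@4): 2 holes -> [(7, 1), (7, 6)]
Unfold 2 (reflect across v@8): 4 holes -> [(7, 1), (7, 6), (7, 9), (7, 14)]
Unfold 3 (reflect across h@7): 8 holes -> [(6, 1), (6, 6), (6, 9), (6, 14), (7, 1), (7, 6), (7, 9), (7, 14)]
Unfold 4 (reflect across h@6): 16 holes -> [(4, 1), (4, 6), (4, 9), (4, 14), (5, 1), (5, 6), (5, 9), (5, 14), (6, 1), (6, 6), (6, 9), (6, 14), (7, 1), (7, 6), (7, 9), (7, 14)]
Unfold 5 (reflect across h@4): 32 holes -> [(0, 1), (0, 6), (0, 9), (0, 14), (1, 1), (1, 6), (1, 9), (1, 14), (2, 1), (2, 6), (2, 9), (2, 14), (3, 1), (3, 6), (3, 9), (3, 14), (4, 1), (4, 6), (4, 9), (4, 14), (5, 1), (5, 6), (5, 9), (5, 14), (6, 1), (6, 6), (6, 9), (6, 14), (7, 1), (7, 6), (7, 9), (7, 14)]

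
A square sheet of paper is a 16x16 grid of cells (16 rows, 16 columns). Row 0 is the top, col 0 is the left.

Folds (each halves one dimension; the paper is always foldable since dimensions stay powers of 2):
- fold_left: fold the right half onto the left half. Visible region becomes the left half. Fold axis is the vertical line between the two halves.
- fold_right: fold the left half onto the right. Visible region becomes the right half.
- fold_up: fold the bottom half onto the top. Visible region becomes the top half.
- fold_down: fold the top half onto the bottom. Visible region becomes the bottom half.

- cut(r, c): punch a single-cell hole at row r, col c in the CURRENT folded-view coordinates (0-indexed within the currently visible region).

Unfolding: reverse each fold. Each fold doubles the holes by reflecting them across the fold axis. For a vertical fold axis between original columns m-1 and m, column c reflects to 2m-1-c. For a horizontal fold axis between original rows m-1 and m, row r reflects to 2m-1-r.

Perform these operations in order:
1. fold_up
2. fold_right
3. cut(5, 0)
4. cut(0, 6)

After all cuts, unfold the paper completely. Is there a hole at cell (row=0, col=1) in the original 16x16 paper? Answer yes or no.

Answer: yes

Derivation:
Op 1 fold_up: fold axis h@8; visible region now rows[0,8) x cols[0,16) = 8x16
Op 2 fold_right: fold axis v@8; visible region now rows[0,8) x cols[8,16) = 8x8
Op 3 cut(5, 0): punch at orig (5,8); cuts so far [(5, 8)]; region rows[0,8) x cols[8,16) = 8x8
Op 4 cut(0, 6): punch at orig (0,14); cuts so far [(0, 14), (5, 8)]; region rows[0,8) x cols[8,16) = 8x8
Unfold 1 (reflect across v@8): 4 holes -> [(0, 1), (0, 14), (5, 7), (5, 8)]
Unfold 2 (reflect across h@8): 8 holes -> [(0, 1), (0, 14), (5, 7), (5, 8), (10, 7), (10, 8), (15, 1), (15, 14)]
Holes: [(0, 1), (0, 14), (5, 7), (5, 8), (10, 7), (10, 8), (15, 1), (15, 14)]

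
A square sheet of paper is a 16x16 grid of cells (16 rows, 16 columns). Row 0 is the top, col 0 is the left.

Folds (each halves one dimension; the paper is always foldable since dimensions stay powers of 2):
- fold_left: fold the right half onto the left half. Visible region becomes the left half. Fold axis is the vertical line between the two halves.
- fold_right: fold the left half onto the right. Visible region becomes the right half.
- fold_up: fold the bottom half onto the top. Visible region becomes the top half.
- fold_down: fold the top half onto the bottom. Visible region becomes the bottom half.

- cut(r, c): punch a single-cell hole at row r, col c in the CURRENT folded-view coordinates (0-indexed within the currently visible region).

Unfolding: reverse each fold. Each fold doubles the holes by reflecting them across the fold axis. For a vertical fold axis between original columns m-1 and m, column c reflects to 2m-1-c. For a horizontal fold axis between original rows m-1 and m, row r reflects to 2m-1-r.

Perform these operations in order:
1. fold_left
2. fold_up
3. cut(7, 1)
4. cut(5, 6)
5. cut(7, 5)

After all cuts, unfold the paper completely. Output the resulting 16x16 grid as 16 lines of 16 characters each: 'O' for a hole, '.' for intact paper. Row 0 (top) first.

Op 1 fold_left: fold axis v@8; visible region now rows[0,16) x cols[0,8) = 16x8
Op 2 fold_up: fold axis h@8; visible region now rows[0,8) x cols[0,8) = 8x8
Op 3 cut(7, 1): punch at orig (7,1); cuts so far [(7, 1)]; region rows[0,8) x cols[0,8) = 8x8
Op 4 cut(5, 6): punch at orig (5,6); cuts so far [(5, 6), (7, 1)]; region rows[0,8) x cols[0,8) = 8x8
Op 5 cut(7, 5): punch at orig (7,5); cuts so far [(5, 6), (7, 1), (7, 5)]; region rows[0,8) x cols[0,8) = 8x8
Unfold 1 (reflect across h@8): 6 holes -> [(5, 6), (7, 1), (7, 5), (8, 1), (8, 5), (10, 6)]
Unfold 2 (reflect across v@8): 12 holes -> [(5, 6), (5, 9), (7, 1), (7, 5), (7, 10), (7, 14), (8, 1), (8, 5), (8, 10), (8, 14), (10, 6), (10, 9)]

Answer: ................
................
................
................
................
......O..O......
................
.O...O....O...O.
.O...O....O...O.
................
......O..O......
................
................
................
................
................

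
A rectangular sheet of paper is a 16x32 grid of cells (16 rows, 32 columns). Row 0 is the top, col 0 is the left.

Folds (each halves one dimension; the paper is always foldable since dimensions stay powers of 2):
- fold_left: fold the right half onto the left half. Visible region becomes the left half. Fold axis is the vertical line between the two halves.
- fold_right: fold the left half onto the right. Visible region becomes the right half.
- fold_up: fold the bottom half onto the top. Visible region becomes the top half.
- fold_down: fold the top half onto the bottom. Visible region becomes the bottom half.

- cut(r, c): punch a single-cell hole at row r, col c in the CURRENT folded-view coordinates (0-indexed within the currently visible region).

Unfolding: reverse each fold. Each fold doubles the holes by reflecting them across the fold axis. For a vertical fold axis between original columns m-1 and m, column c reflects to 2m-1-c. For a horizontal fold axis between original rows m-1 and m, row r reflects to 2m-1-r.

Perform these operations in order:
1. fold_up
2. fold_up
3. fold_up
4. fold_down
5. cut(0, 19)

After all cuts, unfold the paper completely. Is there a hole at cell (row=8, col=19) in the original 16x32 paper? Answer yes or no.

Answer: yes

Derivation:
Op 1 fold_up: fold axis h@8; visible region now rows[0,8) x cols[0,32) = 8x32
Op 2 fold_up: fold axis h@4; visible region now rows[0,4) x cols[0,32) = 4x32
Op 3 fold_up: fold axis h@2; visible region now rows[0,2) x cols[0,32) = 2x32
Op 4 fold_down: fold axis h@1; visible region now rows[1,2) x cols[0,32) = 1x32
Op 5 cut(0, 19): punch at orig (1,19); cuts so far [(1, 19)]; region rows[1,2) x cols[0,32) = 1x32
Unfold 1 (reflect across h@1): 2 holes -> [(0, 19), (1, 19)]
Unfold 2 (reflect across h@2): 4 holes -> [(0, 19), (1, 19), (2, 19), (3, 19)]
Unfold 3 (reflect across h@4): 8 holes -> [(0, 19), (1, 19), (2, 19), (3, 19), (4, 19), (5, 19), (6, 19), (7, 19)]
Unfold 4 (reflect across h@8): 16 holes -> [(0, 19), (1, 19), (2, 19), (3, 19), (4, 19), (5, 19), (6, 19), (7, 19), (8, 19), (9, 19), (10, 19), (11, 19), (12, 19), (13, 19), (14, 19), (15, 19)]
Holes: [(0, 19), (1, 19), (2, 19), (3, 19), (4, 19), (5, 19), (6, 19), (7, 19), (8, 19), (9, 19), (10, 19), (11, 19), (12, 19), (13, 19), (14, 19), (15, 19)]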